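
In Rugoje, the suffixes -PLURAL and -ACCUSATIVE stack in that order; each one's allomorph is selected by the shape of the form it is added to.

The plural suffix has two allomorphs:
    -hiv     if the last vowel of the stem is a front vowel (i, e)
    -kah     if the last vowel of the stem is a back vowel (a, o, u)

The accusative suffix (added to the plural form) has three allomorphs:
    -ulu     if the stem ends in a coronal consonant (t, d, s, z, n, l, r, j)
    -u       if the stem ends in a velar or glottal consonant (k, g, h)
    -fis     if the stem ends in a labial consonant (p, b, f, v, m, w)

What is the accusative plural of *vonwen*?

vonwenhivfis

*vonwen*: last vowel = /e/, a front vowel → -hiv → *vonwenhiv*.
Since the final consonant of the plural form *vonwenhiv* is /v/ (labial), it takes -fis, giving *vonwenhivfis*.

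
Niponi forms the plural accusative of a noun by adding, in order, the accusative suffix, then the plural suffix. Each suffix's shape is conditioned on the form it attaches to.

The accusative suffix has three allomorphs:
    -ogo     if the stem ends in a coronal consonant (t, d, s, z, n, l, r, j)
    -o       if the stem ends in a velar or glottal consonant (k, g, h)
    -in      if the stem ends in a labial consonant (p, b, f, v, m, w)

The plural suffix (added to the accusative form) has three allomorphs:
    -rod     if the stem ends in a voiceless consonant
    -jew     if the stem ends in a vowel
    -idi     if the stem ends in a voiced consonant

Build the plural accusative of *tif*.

*tif*: final consonant = /f/, labial → -in → *tifin*.
The accusative form *tifin* — final sound /n/ (a voiced consonant) → -idi → *tifinidi*.

tifinidi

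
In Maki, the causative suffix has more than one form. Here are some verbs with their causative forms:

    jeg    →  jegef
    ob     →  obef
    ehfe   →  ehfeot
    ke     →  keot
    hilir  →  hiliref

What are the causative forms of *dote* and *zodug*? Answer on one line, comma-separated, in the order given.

The suffix is conditioned by the final sound: -ef when the stem ends in a consonant (*jeg*, *ob*, *hilir*); -ot when the stem ends in a vowel (*ehfe*, *ke*).
The final sound of *dote* is /e/, which is a vowel, so the suffix is -ot, giving *doteot*.
*zodug*: final sound = /g/, a consonant → -ef → *zodugef*.

doteot, zodugef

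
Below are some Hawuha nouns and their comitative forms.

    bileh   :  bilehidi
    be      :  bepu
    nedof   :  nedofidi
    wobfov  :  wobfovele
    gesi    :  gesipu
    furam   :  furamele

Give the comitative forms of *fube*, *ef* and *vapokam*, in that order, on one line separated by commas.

fubepu, efidi, vapokamele

The alternation tracks the final sound of the stem — -idi when the stem ends in a voiceless consonant (*bileh*, *nedof*); -ele when the stem ends in a voiced consonant (*wobfov*, *furam*); -pu when the stem ends in a vowel (*be*, *gesi*).
Since the final sound of *fube* is /e/ (a vowel), it takes -pu, giving *fubepu*.
*ef*: final sound = /f/, a voiceless consonant → -idi → *efidi*.
*vapokam*: final sound = /m/, a voiced consonant → -ele → *vapokamele*.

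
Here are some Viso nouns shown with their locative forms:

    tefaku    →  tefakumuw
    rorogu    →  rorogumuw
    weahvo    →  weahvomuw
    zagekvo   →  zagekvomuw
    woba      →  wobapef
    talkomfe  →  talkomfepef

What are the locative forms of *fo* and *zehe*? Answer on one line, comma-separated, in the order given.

fomuw, zehepef

The suffix is conditioned by the last vowel: -muw when the last vowel of the stem is a rounded vowel (*tefaku*, *rorogu*, *weahvo*, *zagekvo*); -pef when the last vowel of the stem is an unrounded vowel (*woba*, *talkomfe*).
The last vowel of *fo* is /o/, which is a rounded vowel, so the suffix is -muw, giving *fomuw*.
*zehe* — last vowel /e/ (an unrounded vowel) → -pef → *zehepef*.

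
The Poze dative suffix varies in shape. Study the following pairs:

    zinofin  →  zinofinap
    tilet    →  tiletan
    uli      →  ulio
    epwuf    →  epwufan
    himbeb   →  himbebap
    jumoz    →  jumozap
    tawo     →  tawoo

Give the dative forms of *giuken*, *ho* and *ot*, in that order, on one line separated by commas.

giukenap, hoo, otan

The alternation tracks the final sound of the stem — -an when the stem ends in a voiceless consonant (*tilet*, *epwuf*); -ap when the stem ends in a voiced consonant (*zinofin*, *himbeb*, *jumoz*); -o when the stem ends in a vowel (*uli*, *tawo*).
*giuken* — final sound /n/ (a voiced consonant) → -ap → *giukenap*.
*ho* — final sound /o/ (a vowel) → -o → *hoo*.
*ot*: final sound = /t/, a voiceless consonant → -an → *otan*.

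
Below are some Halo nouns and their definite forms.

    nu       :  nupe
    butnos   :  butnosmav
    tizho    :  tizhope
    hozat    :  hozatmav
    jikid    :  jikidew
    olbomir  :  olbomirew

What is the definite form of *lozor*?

lozorew

The suffix is conditioned by the final sound: -mav when the stem ends in a voiceless consonant (*butnos*, *hozat*); -ew when the stem ends in a voiced consonant (*jikid*, *olbomir*); -pe when the stem ends in a vowel (*nu*, *tizho*).
*lozor* — final sound /r/ (a voiced consonant) → -ew → *lozorew*.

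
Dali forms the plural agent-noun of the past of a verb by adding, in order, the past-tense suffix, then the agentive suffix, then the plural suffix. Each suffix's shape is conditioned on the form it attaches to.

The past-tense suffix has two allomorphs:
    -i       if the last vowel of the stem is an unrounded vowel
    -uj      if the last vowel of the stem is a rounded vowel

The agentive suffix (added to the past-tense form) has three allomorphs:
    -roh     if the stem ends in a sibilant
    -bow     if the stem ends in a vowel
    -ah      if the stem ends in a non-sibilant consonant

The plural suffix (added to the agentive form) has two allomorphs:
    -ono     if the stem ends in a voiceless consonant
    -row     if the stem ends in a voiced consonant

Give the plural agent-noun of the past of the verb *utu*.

Since the last vowel of *utu* is /u/ (a rounded vowel), it takes -uj, giving *utuuj*.
The past-tense form *utuuj* — final sound /j/ (a non-sibilant consonant) → -ah → *utuujah*.
The agentive form *utuujah*: final consonant = /h/, voiceless → -ono → *utuujahono*.

utuujahono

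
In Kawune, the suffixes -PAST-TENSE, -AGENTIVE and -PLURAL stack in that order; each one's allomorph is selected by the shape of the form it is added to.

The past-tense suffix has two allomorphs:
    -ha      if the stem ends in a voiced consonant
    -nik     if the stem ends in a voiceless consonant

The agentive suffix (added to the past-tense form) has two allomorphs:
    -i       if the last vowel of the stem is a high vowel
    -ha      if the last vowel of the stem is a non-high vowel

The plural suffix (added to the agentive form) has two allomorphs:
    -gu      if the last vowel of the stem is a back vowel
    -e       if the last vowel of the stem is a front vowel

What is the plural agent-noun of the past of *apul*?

apulhahagu

Since the final consonant of *apul* is /l/ (voiced), it takes -ha, giving *apulha*.
Since the last vowel of the past-tense form *apulha* is /a/ (a non-high vowel), it takes -ha, giving *apulhaha*.
The last vowel of the agentive form *apulhaha* is /a/, which is a back vowel, so the plural suffix is -gu, giving *apulhahagu*.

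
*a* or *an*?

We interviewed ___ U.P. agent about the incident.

a

The indefinite article is chosen by the initial *sound* of the following word, not its spelling.
The initialism *U.P.* is read letter by letter; the first letter, U, is pronounced /juː/, which begins with a consonant sound.
So the article is *a*: We interviewed a U.P. agent about the incident.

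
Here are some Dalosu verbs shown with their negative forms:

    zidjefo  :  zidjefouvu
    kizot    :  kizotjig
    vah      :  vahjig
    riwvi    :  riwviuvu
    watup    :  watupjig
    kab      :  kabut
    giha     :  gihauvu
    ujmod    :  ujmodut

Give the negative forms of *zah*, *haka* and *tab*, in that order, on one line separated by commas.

The suffix is conditioned by the final sound: -jig when the stem ends in a voiceless consonant (*kizot*, *vah*, *watup*); -ut when the stem ends in a voiced consonant (*kab*, *ujmod*); -uvu when the stem ends in a vowel (*zidjefo*, *riwvi*, *giha*).
Since the final sound of *zah* is /h/ (a voiceless consonant), it takes -jig, giving *zahjig*.
*haka* — final sound /a/ (a vowel) → -uvu → *hakauvu*.
*tab*: final sound = /b/, a voiced consonant → -ut → *tabut*.

zahjig, hakauvu, tabut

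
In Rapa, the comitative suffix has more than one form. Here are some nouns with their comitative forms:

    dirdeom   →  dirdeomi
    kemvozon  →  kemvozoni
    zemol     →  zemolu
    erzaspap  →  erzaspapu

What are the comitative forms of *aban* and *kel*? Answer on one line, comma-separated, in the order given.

The alternation tracks the final consonant of the stem — -i when the stem ends in a nasal (*dirdeom*, *kemvozon*); -u when the stem ends in a non-nasal consonant (*zemol*, *erzaspap*).
*aban* — final consonant /n/ (a nasal) → -i → *abani*.
The final consonant of *kel* is /l/, which is non-nasal, so the suffix is -u, giving *kelu*.

abani, kelu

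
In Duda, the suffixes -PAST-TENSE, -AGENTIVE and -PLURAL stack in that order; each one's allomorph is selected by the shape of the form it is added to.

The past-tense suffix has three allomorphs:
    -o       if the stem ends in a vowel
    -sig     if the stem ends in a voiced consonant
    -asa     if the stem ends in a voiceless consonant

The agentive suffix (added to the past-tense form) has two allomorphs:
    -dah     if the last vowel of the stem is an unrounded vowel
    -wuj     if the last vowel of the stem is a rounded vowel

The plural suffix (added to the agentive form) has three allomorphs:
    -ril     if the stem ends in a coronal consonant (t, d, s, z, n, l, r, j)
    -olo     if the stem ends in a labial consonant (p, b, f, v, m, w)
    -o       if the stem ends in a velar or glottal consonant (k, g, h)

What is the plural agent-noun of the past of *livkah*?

livkahasadaho

*livkah*: final sound = /h/, a voiceless consonant → -asa → *livkahasa*.
The past-tense form *livkahasa* — last vowel /a/ (an unrounded vowel) → -dah → *livkahasadah*.
The agentive form *livkahasadah* — final consonant /h/ (velar/glottal) → -o → *livkahasadaho*.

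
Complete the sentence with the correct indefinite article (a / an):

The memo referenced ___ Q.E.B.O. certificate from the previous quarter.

The indefinite article is chosen by the initial *sound* of the following word, not its spelling.
The initialism *Q.E.B.O.* is read letter by letter; the first letter, Q, is pronounced /kjuː/, which begins with a consonant sound.
So the article is *a*: The memo referenced a Q.E.B.O. certificate from the previous quarter.

a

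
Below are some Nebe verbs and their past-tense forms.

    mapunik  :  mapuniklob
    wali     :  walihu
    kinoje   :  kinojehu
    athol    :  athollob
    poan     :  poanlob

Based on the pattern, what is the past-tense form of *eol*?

Looking at the final sound of each stem: -lob when the stem ends in a consonant (*mapunik*, *athol*, *poan*); -hu when the stem ends in a vowel (*wali*, *kinoje*).
The final sound of *eol* is /l/, which is a consonant, so the suffix is -lob, giving *eollob*.

eollob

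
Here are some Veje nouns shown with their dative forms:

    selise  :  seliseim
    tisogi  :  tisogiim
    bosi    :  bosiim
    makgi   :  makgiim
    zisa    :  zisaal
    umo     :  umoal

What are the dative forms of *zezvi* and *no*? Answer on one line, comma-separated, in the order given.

zezviim, noal

The alternation tracks the last vowel of the stem — -im when the last vowel of the stem is a front vowel (*selise*, *tisogi*, *bosi*, *makgi*); -al when the last vowel of the stem is a back vowel (*zisa*, *umo*).
*zezvi* — last vowel /i/ (a front vowel) → -im → *zezviim*.
*no* — last vowel /o/ (a back vowel) → -al → *noal*.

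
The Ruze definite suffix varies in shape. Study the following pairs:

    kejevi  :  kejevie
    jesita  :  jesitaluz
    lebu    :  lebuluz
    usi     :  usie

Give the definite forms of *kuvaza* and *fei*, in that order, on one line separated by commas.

The suffix is conditioned by the last vowel: -e when the last vowel of the stem is a front vowel (*kejevi*, *usi*); -luz when the last vowel of the stem is a back vowel (*jesita*, *lebu*).
*kuvaza* — last vowel /a/ (a back vowel) → -luz → *kuvazaluz*.
The last vowel of *fei* is /i/, which is a front vowel, so the suffix is -e, giving *feie*.

kuvazaluz, feie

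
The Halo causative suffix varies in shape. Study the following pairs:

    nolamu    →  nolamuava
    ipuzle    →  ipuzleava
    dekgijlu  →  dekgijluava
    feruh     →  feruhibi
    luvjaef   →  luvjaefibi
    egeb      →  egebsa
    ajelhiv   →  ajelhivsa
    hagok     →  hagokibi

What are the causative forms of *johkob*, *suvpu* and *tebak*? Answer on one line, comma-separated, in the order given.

The alternation tracks the final sound of the stem — -ibi when the stem ends in a voiceless consonant (*feruh*, *luvjaef*, *hagok*); -sa when the stem ends in a voiced consonant (*egeb*, *ajelhiv*); -ava when the stem ends in a vowel (*nolamu*, *ipuzle*, *dekgijlu*).
The final sound of *johkob* is /b/, which is a voiced consonant, so the suffix is -sa, giving *johkobsa*.
The final sound of *suvpu* is /u/, which is a vowel, so the suffix is -ava, giving *suvpuava*.
*tebak*: final sound = /k/, a voiceless consonant → -ibi → *tebakibi*.

johkobsa, suvpuava, tebakibi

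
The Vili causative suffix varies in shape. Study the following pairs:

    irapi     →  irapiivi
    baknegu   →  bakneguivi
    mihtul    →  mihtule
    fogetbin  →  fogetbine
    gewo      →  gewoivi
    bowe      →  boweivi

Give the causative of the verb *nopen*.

nopene

The pattern is consonant vs. vowel: -e when the stem ends in a consonant (*mihtul*, *fogetbin*); -ivi when the stem ends in a vowel (*irapi*, *baknegu*, *gewo*, *bowe*).
Since the final sound of *nopen* is /n/ (a consonant), it takes -e, giving *nopene*.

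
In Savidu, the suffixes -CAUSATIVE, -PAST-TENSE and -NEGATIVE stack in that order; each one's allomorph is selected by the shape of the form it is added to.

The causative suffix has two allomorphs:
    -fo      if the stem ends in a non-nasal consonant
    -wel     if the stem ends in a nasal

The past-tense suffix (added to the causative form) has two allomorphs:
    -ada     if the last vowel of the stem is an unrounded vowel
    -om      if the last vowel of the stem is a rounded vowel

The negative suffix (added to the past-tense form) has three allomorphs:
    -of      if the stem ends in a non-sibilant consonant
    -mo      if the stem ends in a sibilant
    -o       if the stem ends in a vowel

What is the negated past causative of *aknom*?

aknomweladao

*aknom*: final consonant = /m/, a nasal → -wel → *aknomwel*.
The causative form *aknomwel* — last vowel /e/ (an unrounded vowel) → -ada → *aknomwelada*.
The past-tense form *aknomwelada*: final sound = /a/, a vowel → -o → *aknomweladao*.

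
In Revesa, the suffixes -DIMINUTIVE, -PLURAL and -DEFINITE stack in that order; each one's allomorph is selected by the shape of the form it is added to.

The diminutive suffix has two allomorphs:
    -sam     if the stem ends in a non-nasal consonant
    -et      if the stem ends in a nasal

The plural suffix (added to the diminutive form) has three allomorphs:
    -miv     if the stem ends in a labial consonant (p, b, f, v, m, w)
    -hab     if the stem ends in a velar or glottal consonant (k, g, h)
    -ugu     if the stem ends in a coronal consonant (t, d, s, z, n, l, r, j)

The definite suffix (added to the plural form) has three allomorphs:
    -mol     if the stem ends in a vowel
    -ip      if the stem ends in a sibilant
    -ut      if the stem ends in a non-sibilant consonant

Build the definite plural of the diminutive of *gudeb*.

*gudeb* — final consonant /b/ (non-nasal) → -sam → *gudebsam*.
The diminutive form *gudebsam* — final consonant /m/ (labial) → -miv → *gudebsammiv*.
Since the final sound of the plural form *gudebsammiv* is /v/ (a non-sibilant consonant), it takes -ut, giving *gudebsammivut*.

gudebsammivut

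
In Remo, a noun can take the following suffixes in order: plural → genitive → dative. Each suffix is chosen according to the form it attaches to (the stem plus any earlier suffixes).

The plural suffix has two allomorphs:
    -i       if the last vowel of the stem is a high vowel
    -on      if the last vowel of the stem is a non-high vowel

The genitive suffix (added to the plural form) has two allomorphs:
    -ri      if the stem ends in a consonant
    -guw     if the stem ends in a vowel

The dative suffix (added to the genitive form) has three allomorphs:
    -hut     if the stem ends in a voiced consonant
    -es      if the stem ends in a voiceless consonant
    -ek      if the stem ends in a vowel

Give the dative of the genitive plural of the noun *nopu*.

nopuiguwhut

*nopu*: last vowel = /u/, a high vowel → -i → *nopui*.
Since the final sound of the plural form *nopui* is /i/ (a vowel), it takes -guw, giving *nopuiguw*.
The genitive form *nopuiguw* — final sound /w/ (a voiced consonant) → -hut → *nopuiguwhut*.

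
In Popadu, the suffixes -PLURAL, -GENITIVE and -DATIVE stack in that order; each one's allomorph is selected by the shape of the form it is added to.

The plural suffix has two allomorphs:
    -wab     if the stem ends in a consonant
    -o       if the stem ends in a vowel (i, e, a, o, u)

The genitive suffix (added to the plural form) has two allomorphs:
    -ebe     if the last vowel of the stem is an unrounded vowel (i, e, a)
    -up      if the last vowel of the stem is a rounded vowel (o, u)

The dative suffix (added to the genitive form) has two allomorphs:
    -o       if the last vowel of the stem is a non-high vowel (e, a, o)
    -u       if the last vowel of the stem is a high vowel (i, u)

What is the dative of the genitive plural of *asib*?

asibwabebeo

The final sound of *asib* is /b/, which is a consonant, so the plural suffix is -wab, giving *asibwab*.
The plural form *asibwab* — last vowel /a/ (an unrounded vowel) → -ebe → *asibwabebe*.
The last vowel of the genitive form *asibwabebe* is /e/, which is a non-high vowel, so the dative suffix is -o, giving *asibwabebeo*.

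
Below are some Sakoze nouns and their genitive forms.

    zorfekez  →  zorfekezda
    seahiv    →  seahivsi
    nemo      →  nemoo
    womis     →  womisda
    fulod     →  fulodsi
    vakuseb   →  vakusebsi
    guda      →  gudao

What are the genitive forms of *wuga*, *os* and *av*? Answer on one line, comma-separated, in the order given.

The suffix is conditioned by the final sound: -da when the stem ends in a sibilant (*zorfekez*, *womis*); -si when the stem ends in a non-sibilant consonant (*seahiv*, *fulod*, *vakuseb*); -o when the stem ends in a vowel (*nemo*, *guda*).
The final sound of *wuga* is /a/, which is a vowel, so the suffix is -o, giving *wugao*.
The final sound of *os* is /s/, which is a sibilant, so the suffix is -da, giving *osda*.
*av* — final sound /v/ (a non-sibilant consonant) → -si → *avsi*.

wugao, osda, avsi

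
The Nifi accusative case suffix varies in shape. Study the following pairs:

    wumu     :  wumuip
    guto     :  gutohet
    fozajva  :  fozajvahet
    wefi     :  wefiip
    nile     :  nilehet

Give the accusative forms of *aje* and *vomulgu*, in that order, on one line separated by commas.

The suffix is conditioned by the last vowel: -ip when the last vowel of the stem is a high vowel (*wumu*, *wefi*); -het when the last vowel of the stem is a non-high vowel (*guto*, *fozajva*, *nile*).
The last vowel of *aje* is /e/, which is a non-high vowel, so the suffix is -het, giving *ajehet*.
*vomulgu*: last vowel = /u/, a high vowel → -ip → *vomulguip*.

ajehet, vomulguip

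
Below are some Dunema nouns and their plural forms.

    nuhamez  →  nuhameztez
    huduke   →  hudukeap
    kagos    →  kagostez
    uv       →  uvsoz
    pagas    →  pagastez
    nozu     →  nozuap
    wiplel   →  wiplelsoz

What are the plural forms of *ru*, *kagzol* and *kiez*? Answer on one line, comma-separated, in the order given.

Looking at the final sound of each stem: -tez when the stem ends in a sibilant (*nuhamez*, *kagos*, *pagas*); -soz when the stem ends in a non-sibilant consonant (*uv*, *wiplel*); -ap when the stem ends in a vowel (*huduke*, *nozu*).
*ru* — final sound /u/ (a vowel) → -ap → *ruap*.
Since the final sound of *kagzol* is /l/ (a non-sibilant consonant), it takes -soz, giving *kagzolsoz*.
*kiez* — final sound /z/ (a sibilant) → -tez → *kieztez*.

ruap, kagzolsoz, kieztez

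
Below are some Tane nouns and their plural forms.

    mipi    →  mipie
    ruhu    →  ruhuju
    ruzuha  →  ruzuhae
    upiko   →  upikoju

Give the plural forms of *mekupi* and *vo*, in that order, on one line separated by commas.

The alternation tracks the last vowel of the stem — -ju when the last vowel of the stem is a rounded vowel (*ruhu*, *upiko*); -e when the last vowel of the stem is an unrounded vowel (*mipi*, *ruzuha*).
*mekupi*: last vowel = /i/, an unrounded vowel → -e → *mekupie*.
*vo*: last vowel = /o/, a rounded vowel → -ju → *voju*.

mekupie, voju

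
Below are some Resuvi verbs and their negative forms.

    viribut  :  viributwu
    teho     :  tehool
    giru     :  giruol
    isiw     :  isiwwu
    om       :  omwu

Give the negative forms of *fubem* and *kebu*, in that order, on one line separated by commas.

fubemwu, kebuol

The pattern is consonant vs. vowel: -wu when the stem ends in a consonant (*viribut*, *isiw*, *om*); -ol when the stem ends in a vowel (*teho*, *giru*).
*fubem*: final sound = /m/, a consonant → -wu → *fubemwu*.
The final sound of *kebu* is /u/, which is a vowel, so the suffix is -ol, giving *kebuol*.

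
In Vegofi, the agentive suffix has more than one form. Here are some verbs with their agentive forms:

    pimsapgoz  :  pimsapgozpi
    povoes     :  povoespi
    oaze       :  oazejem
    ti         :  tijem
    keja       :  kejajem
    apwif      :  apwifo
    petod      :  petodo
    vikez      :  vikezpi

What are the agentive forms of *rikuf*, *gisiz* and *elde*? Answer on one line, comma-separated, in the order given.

The alternation tracks the final sound of the stem — -pi when the stem ends in a sibilant (*pimsapgoz*, *povoes*, *vikez*); -o when the stem ends in a non-sibilant consonant (*apwif*, *petod*); -jem when the stem ends in a vowel (*oaze*, *ti*, *keja*).
Since the final sound of *rikuf* is /f/ (a non-sibilant consonant), it takes -o, giving *rikufo*.
*gisiz*: final sound = /z/, a sibilant → -pi → *gisizpi*.
The final sound of *elde* is /e/, which is a vowel, so the suffix is -jem, giving *eldejem*.

rikufo, gisizpi, eldejem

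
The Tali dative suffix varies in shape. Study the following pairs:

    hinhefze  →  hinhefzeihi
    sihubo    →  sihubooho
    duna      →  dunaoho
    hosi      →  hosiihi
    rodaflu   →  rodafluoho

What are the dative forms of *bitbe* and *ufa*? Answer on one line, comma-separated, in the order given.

bitbeihi, ufaoho

The suffix is conditioned by the last vowel: -ihi when the last vowel of the stem is a front vowel (*hinhefze*, *hosi*); -oho when the last vowel of the stem is a back vowel (*sihubo*, *duna*, *rodaflu*).
*bitbe*: last vowel = /e/, a front vowel → -ihi → *bitbeihi*.
*ufa*: last vowel = /a/, a back vowel → -oho → *ufaoho*.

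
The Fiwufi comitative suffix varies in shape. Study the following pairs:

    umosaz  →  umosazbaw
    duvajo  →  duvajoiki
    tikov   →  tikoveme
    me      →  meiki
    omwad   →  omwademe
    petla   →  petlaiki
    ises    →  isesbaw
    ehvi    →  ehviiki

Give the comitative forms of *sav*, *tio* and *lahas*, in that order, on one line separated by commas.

saveme, tioiki, lahasbaw

The suffix is conditioned by the final sound: -baw when the stem ends in a sibilant (*umosaz*, *ises*); -eme when the stem ends in a non-sibilant consonant (*tikov*, *omwad*); -iki when the stem ends in a vowel (*duvajo*, *me*, *petla*, *ehvi*).
The final sound of *sav* is /v/, which is a non-sibilant consonant, so the suffix is -eme, giving *saveme*.
*tio* — final sound /o/ (a vowel) → -iki → *tioiki*.
*lahas* — final sound /s/ (a sibilant) → -baw → *lahasbaw*.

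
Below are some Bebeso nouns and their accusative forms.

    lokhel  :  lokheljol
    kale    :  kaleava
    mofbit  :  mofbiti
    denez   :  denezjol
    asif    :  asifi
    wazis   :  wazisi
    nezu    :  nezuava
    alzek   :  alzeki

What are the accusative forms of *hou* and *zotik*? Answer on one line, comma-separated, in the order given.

houava, zotiki

Looking at the final sound of each stem: -i when the stem ends in a voiceless consonant (*mofbit*, *asif*, *wazis*, *alzek*); -jol when the stem ends in a voiced consonant (*lokhel*, *denez*); -ava when the stem ends in a vowel (*kale*, *nezu*).
Since the final sound of *hou* is /u/ (a vowel), it takes -ava, giving *houava*.
*zotik* — final sound /k/ (a voiceless consonant) → -i → *zotiki*.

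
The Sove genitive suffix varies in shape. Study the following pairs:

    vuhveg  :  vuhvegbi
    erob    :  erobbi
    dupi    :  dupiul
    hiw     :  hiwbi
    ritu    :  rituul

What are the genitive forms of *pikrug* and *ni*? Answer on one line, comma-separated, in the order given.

The suffix is conditioned by the final sound: -bi when the stem ends in a consonant (*vuhveg*, *erob*, *hiw*); -ul when the stem ends in a vowel (*dupi*, *ritu*).
*pikrug* — final sound /g/ (a consonant) → -bi → *pikrugbi*.
The final sound of *ni* is /i/, which is a vowel, so the suffix is -ul, giving *niul*.

pikrugbi, niul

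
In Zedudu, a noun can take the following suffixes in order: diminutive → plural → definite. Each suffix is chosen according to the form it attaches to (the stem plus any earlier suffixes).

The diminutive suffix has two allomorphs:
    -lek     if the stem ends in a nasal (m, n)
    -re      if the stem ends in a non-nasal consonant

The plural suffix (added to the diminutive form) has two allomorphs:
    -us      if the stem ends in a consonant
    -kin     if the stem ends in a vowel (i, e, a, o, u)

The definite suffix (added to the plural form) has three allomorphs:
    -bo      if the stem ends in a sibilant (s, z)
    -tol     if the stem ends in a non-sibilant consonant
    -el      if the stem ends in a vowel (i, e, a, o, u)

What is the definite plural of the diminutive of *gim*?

gimlekusbo

The final consonant of *gim* is /m/, which is a nasal, so the diminutive suffix is -lek, giving *gimlek*.
The diminutive form *gimlek* — final sound /k/ (a consonant) → -us → *gimlekus*.
The final sound of the plural form *gimlekus* is /s/, which is a sibilant, so the definite suffix is -bo, giving *gimlekusbo*.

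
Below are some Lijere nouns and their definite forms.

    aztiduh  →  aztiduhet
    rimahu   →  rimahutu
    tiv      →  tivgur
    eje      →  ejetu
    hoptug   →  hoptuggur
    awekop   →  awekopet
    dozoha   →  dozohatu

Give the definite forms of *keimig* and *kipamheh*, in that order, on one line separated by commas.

Looking at the final sound of each stem: -et when the stem ends in a voiceless consonant (*aztiduh*, *awekop*); -gur when the stem ends in a voiced consonant (*tiv*, *hoptug*); -tu when the stem ends in a vowel (*rimahu*, *eje*, *dozoha*).
Since the final sound of *keimig* is /g/ (a voiced consonant), it takes -gur, giving *keimiggur*.
The final sound of *kipamheh* is /h/, which is a voiceless consonant, so the suffix is -et, giving *kipamhehet*.

keimiggur, kipamhehet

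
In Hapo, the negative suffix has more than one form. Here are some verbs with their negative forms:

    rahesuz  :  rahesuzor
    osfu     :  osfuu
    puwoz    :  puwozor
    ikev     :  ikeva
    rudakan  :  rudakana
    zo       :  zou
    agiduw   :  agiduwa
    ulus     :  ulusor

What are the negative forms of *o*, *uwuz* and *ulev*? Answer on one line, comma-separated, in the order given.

Looking at the final sound of each stem: -or when the stem ends in a sibilant (*rahesuz*, *puwoz*, *ulus*); -a when the stem ends in a non-sibilant consonant (*ikev*, *rudakan*, *agiduw*); -u when the stem ends in a vowel (*osfu*, *zo*).
The final sound of *o* is /o/, which is a vowel, so the suffix is -u, giving *ou*.
*uwuz*: final sound = /z/, a sibilant → -or → *uwuzor*.
*ulev* — final sound /v/ (a non-sibilant consonant) → -a → *uleva*.

ou, uwuzor, uleva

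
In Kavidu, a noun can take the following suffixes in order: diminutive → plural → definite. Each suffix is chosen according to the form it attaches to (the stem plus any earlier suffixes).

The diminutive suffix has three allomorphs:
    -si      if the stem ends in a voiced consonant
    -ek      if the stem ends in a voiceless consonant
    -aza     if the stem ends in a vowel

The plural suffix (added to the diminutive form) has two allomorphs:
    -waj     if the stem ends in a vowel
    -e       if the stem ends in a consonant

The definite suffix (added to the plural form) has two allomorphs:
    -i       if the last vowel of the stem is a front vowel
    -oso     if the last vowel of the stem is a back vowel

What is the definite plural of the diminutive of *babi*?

The final sound of *babi* is /i/, which is a vowel, so the diminutive suffix is -aza, giving *babiaza*.
Since the final sound of the diminutive form *babiaza* is /a/ (a vowel), it takes -waj, giving *babiazawaj*.
Since the last vowel of the plural form *babiazawaj* is /a/ (a back vowel), it takes -oso, giving *babiazawajoso*.

babiazawajoso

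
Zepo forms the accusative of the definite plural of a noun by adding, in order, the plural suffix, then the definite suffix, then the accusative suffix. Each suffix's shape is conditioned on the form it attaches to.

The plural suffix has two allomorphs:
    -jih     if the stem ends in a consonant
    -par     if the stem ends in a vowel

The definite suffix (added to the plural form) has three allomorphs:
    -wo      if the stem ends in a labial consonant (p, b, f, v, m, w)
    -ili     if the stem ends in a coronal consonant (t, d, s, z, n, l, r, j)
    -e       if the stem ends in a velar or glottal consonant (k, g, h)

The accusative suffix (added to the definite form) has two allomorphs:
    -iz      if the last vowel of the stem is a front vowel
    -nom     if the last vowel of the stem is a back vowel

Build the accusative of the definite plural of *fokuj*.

*fokuj* — final sound /j/ (a consonant) → -jih → *fokujjih*.
Since the final consonant of the plural form *fokujjih* is /h/ (velar/glottal), it takes -e, giving *fokujjihe*.
The definite form *fokujjihe* — last vowel /e/ (a front vowel) → -iz → *fokujjiheiz*.

fokujjiheiz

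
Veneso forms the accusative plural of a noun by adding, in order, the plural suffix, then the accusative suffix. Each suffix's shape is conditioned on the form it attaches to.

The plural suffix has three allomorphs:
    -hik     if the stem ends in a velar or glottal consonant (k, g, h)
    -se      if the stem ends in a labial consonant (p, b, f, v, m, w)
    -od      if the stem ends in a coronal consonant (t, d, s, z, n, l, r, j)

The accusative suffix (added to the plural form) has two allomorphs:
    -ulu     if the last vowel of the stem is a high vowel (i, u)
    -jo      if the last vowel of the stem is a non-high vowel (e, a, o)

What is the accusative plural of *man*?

*man* — final consonant /n/ (coronal) → -od → *manod*.
The plural form *manod* — last vowel /o/ (a non-high vowel) → -jo → *manodjo*.

manodjo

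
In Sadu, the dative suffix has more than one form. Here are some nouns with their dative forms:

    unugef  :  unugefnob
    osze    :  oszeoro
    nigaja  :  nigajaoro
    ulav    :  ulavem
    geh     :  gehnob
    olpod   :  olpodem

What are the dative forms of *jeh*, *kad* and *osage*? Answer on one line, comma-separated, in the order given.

jehnob, kadem, osageoro

The pattern is voicing of the final sound: -nob when the stem ends in a voiceless consonant (*unugef*, *geh*); -em when the stem ends in a voiced consonant (*ulav*, *olpod*); -oro when the stem ends in a vowel (*osze*, *nigaja*).
Since the final sound of *jeh* is /h/ (a voiceless consonant), it takes -nob, giving *jehnob*.
The final sound of *kad* is /d/, which is a voiced consonant, so the suffix is -em, giving *kadem*.
*osage*: final sound = /e/, a vowel → -oro → *osageoro*.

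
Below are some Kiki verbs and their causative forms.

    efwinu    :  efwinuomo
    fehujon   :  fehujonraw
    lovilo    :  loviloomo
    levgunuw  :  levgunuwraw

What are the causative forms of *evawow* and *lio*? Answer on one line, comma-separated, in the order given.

evawowraw, lioomo

The pattern is consonant vs. vowel: -raw when the stem ends in a consonant (*fehujon*, *levgunuw*); -omo when the stem ends in a vowel (*efwinu*, *lovilo*).
*evawow* — final sound /w/ (a consonant) → -raw → *evawowraw*.
Since the final sound of *lio* is /o/ (a vowel), it takes -omo, giving *lioomo*.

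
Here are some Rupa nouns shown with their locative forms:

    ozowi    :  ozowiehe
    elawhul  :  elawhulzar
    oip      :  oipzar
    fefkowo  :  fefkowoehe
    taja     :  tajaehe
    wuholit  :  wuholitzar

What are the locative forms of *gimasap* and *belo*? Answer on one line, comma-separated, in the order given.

The suffix is conditioned by the final sound: -zar when the stem ends in a consonant (*elawhul*, *oip*, *wuholit*); -ehe when the stem ends in a vowel (*ozowi*, *fefkowo*, *taja*).
*gimasap*: final sound = /p/, a consonant → -zar → *gimasapzar*.
The final sound of *belo* is /o/, which is a vowel, so the suffix is -ehe, giving *beloehe*.

gimasapzar, beloehe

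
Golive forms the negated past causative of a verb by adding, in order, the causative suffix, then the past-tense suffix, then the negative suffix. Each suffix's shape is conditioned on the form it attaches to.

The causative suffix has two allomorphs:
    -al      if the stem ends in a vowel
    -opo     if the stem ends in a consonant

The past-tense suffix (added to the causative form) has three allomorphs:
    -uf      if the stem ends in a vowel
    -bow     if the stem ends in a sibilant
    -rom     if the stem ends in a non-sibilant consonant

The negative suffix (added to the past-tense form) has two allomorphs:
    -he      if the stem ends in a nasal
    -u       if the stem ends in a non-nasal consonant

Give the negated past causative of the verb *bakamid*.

The final sound of *bakamid* is /d/, which is a consonant, so the causative suffix is -opo, giving *bakamidopo*.
The causative form *bakamidopo*: final sound = /o/, a vowel → -uf → *bakamidopouf*.
Since the final consonant of the past-tense form *bakamidopouf* is /f/ (non-nasal), it takes -u, giving *bakamidopoufu*.

bakamidopoufu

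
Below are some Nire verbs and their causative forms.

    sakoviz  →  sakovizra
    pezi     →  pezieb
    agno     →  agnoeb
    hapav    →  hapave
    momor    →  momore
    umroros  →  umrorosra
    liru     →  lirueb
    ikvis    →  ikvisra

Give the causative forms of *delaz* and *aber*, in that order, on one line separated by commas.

Looking at the final sound of each stem: -ra when the stem ends in a sibilant (*sakoviz*, *umroros*, *ikvis*); -e when the stem ends in a non-sibilant consonant (*hapav*, *momor*); -eb when the stem ends in a vowel (*pezi*, *agno*, *liru*).
Since the final sound of *delaz* is /z/ (a sibilant), it takes -ra, giving *delazra*.
The final sound of *aber* is /r/, which is a non-sibilant consonant, so the suffix is -e, giving *abere*.

delazra, abere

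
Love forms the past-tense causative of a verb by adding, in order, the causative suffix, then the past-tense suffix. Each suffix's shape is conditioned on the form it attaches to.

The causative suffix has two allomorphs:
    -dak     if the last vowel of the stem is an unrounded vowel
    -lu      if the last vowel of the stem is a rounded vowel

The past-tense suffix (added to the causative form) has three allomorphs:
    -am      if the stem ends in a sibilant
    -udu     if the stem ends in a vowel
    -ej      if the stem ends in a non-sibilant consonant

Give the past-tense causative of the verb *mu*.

*mu*: last vowel = /u/, a rounded vowel → -lu → *mulu*.
The causative form *mulu*: final sound = /u/, a vowel → -udu → *muluudu*.

muluudu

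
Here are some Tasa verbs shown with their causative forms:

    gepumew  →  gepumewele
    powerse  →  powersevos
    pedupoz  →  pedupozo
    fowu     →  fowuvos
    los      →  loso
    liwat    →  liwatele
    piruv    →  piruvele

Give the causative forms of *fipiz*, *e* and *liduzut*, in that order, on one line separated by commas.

The pattern is sibilance of the final sound: -o when the stem ends in a sibilant (*pedupoz*, *los*); -ele when the stem ends in a non-sibilant consonant (*gepumew*, *liwat*, *piruv*); -vos when the stem ends in a vowel (*powerse*, *fowu*).
Since the final sound of *fipiz* is /z/ (a sibilant), it takes -o, giving *fipizo*.
*e* — final sound /e/ (a vowel) → -vos → *evos*.
Since the final sound of *liduzut* is /t/ (a non-sibilant consonant), it takes -ele, giving *liduzutele*.

fipizo, evos, liduzutele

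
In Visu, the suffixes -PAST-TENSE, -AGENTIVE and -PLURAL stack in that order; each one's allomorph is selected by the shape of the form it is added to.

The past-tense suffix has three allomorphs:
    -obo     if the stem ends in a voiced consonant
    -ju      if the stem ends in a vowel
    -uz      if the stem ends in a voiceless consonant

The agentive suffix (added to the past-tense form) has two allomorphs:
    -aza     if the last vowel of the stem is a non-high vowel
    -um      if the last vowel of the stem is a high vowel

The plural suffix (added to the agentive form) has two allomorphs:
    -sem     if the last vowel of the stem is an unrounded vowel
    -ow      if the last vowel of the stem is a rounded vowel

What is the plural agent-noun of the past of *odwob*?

odwoboboazasem

Since the final sound of *odwob* is /b/ (a voiced consonant), it takes -obo, giving *odwobobo*.
The past-tense form *odwobobo* — last vowel /o/ (a non-high vowel) → -aza → *odwoboboaza*.
Since the last vowel of the agentive form *odwoboboaza* is /a/ (an unrounded vowel), it takes -sem, giving *odwoboboazasem*.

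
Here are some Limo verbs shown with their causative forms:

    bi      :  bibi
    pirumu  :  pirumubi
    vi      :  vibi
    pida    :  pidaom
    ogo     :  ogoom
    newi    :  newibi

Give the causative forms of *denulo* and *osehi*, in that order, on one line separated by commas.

The suffix is conditioned by the last vowel: -bi when the last vowel of the stem is a high vowel (*bi*, *pirumu*, *vi*, *newi*); -om when the last vowel of the stem is a non-high vowel (*pida*, *ogo*).
Since the last vowel of *denulo* is /o/ (a non-high vowel), it takes -om, giving *denuloom*.
The last vowel of *osehi* is /i/, which is a high vowel, so the suffix is -bi, giving *osehibi*.

denuloom, osehibi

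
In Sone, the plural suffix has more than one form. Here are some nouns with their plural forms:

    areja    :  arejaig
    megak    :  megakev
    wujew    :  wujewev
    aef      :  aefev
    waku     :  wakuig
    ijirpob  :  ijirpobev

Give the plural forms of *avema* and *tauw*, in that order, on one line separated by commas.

avemaig, tauwev

The suffix is conditioned by the final sound: -ev when the stem ends in a consonant (*megak*, *wujew*, *aef*, *ijirpob*); -ig when the stem ends in a vowel (*areja*, *waku*).
Since the final sound of *avema* is /a/ (a vowel), it takes -ig, giving *avemaig*.
*tauw* — final sound /w/ (a consonant) → -ev → *tauwev*.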